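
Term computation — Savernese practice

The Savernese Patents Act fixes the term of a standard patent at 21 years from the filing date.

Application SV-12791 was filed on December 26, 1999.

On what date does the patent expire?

2020-12-26

Filing date + 21 years → 26 December 2020.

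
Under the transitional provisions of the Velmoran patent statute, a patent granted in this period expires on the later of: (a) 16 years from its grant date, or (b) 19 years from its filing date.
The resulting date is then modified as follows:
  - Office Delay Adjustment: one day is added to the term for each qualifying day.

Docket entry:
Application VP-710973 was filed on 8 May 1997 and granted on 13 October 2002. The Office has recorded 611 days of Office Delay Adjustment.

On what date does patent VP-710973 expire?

June 15, 2020

(a) grant + 16 years → 13 October 2018.
(b) filing + 19 years → 8 May 2016.
Later of the two: 13 October 2018.
Office Delay Adjustment: +611 days → 15 June 2020.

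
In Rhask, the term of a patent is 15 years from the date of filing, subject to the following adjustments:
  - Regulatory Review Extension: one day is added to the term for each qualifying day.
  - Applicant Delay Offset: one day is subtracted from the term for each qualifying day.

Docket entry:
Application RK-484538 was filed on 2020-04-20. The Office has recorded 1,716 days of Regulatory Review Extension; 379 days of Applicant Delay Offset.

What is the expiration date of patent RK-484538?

Base term: filing date + 15 years → 20 April 2035.
Regulatory Review Extension: +1716 days → 31 December 2039.
Applicant Delay Offset: −379 days → 17 December 2038.

December 17, 2038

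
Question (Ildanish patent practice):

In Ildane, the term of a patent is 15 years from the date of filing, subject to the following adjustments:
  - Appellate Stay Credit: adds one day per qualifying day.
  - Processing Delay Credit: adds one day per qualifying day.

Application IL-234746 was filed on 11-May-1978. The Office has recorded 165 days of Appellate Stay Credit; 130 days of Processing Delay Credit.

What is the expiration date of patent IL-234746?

Base term: filing date + 15 years → 11 May 1993.
Appellate Stay Credit: +165 days → 23 October 1993.
Processing Delay Credit: +130 days → 2 March 1994.

1994-03-02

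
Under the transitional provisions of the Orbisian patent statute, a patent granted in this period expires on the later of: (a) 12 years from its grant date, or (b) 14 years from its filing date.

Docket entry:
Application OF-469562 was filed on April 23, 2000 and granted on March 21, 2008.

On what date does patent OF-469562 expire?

2020-03-21

(a) grant + 12 years → 21 March 2020.
(b) filing + 14 years → 23 April 2014.
Later of the two: 21 March 2020.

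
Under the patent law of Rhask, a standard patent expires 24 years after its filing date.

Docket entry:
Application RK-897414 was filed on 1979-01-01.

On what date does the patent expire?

January 1, 2003

Filing date + 24 years → 1 January 2003.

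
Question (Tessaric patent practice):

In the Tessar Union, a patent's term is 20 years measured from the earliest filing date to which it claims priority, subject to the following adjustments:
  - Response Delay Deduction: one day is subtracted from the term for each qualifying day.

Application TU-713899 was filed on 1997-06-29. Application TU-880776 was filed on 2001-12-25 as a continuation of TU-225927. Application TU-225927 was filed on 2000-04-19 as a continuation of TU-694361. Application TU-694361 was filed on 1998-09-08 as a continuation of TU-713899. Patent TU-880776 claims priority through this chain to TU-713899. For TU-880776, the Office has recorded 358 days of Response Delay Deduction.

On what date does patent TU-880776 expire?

July 6, 2016

Earliest priority filing: 29 June 1997.
Base term: 29 June 1997 + 20 years → 29 June 2017.
Response Delay Deduction: −358 days → 6 July 2016.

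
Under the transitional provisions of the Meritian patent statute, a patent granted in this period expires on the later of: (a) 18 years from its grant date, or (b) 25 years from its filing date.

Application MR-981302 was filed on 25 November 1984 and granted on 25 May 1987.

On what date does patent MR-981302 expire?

2009-11-25

(a) grant + 18 years → 25 May 2005.
(b) filing + 25 years → 25 November 2009.
Later of the two: 25 November 2009.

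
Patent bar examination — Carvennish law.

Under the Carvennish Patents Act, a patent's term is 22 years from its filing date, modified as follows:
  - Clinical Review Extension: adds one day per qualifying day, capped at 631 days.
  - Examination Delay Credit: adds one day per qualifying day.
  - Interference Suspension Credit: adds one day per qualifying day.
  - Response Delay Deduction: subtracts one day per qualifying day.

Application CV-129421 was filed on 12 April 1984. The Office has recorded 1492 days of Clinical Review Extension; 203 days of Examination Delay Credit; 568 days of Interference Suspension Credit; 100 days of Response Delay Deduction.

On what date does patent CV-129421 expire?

November 4, 2009

Base term: filing date + 22 years → 12 April 2006.
Clinical Review Extension: 1492 days claimed exceeds the 631-day cap, so +631 days → 3 January 2008.
Examination Delay Credit: +203 days → 24 July 2008.
Interference Suspension Credit: +568 days → 12 February 2010.
Response Delay Deduction: −100 days → 4 November 2009.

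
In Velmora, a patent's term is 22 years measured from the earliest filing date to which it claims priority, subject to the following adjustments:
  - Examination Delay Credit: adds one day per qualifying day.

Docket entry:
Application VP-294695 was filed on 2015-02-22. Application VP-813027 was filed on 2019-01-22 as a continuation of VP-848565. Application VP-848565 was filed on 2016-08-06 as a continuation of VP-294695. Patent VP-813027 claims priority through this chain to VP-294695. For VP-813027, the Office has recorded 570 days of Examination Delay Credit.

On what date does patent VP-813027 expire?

Earliest priority filing: 22 February 2015.
Base term: 22 February 2015 + 22 years → 22 February 2037.
Examination Delay Credit: +570 days → 15 September 2038.

September 15, 2038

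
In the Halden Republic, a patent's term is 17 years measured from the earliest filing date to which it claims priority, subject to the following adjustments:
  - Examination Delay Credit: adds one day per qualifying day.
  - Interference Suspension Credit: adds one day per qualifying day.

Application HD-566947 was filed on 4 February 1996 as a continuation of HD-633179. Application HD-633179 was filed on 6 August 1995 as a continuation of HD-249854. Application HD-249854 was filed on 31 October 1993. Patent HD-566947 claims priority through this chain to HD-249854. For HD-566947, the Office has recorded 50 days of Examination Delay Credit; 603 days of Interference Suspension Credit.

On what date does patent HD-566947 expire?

Earliest priority filing: 31 October 1993.
Base term: 31 October 1993 + 17 years → 31 October 2010.
Examination Delay Credit: +50 days → 20 December 2010.
Interference Suspension Credit: +603 days → 14 August 2012.

2012-08-14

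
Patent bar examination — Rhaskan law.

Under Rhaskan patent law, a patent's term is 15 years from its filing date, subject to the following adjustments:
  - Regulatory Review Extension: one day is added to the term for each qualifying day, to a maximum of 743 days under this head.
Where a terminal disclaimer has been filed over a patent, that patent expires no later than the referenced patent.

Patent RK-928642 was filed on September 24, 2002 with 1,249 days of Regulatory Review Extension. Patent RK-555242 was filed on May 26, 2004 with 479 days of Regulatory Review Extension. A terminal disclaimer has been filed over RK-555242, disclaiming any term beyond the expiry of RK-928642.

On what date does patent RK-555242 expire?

October 7, 2019

Natural term of RK-555242:
  Base: filing + 15 years → 26 May 2019.
  Regulatory Review Extension: 479 days (within the 743-day cap) → +479 days → 16 September 2020.
Expiry of referenced patent RK-928642:
  Base: filing + 15 years → 24 September 2017.
  Regulatory Review Extension: 1249 days claimed exceeds the 743-day cap, so +743 days → 7 October 2019.
Terminal disclaimer: RK-555242 expires on the earlier of 16 September 2020 and 7 October 2019.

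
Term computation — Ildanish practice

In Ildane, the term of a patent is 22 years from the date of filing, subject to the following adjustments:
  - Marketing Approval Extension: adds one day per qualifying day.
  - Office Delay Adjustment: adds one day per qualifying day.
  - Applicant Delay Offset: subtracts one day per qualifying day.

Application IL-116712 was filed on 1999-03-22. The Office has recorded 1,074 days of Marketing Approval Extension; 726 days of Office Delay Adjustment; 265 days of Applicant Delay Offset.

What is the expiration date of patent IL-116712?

Base term: filing date + 22 years → 22 March 2021.
Marketing Approval Extension: +1074 days → 29 February 2024.
Office Delay Adjustment: +726 days → 24 February 2026.
Applicant Delay Offset: −265 days → 4 June 2025.

2025-06-04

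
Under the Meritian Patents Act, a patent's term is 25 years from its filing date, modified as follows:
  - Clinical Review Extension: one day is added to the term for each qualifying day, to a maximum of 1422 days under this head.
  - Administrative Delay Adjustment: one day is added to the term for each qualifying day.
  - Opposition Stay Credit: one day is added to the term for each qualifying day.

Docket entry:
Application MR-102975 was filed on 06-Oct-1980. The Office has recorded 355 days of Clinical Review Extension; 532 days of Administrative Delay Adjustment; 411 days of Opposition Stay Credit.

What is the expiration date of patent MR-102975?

Base term: filing date + 25 years → 6 October 2005.
Clinical Review Extension: 355 days (within the 1422-day cap) → +355 days → 26 September 2006.
Administrative Delay Adjustment: +532 days → 11 March 2008.
Opposition Stay Credit: +411 days → 26 April 2009.

April 26, 2009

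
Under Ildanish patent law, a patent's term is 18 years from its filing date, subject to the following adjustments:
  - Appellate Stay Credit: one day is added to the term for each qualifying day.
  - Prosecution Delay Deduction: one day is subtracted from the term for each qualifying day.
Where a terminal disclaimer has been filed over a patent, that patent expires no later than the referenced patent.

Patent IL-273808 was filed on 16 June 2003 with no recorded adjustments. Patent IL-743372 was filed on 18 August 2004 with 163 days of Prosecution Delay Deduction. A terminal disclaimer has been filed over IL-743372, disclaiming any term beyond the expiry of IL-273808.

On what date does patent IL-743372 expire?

Natural term of IL-743372:
  Base: filing + 18 years → 18 August 2022.
  Prosecution Delay Deduction: −163 days → 8 March 2022.
Expiry of referenced patent IL-273808:
  Base: filing + 18 years → 16 June 2021.
Terminal disclaimer: IL-743372 expires on the earlier of 8 March 2022 and 16 June 2021.

June 16, 2021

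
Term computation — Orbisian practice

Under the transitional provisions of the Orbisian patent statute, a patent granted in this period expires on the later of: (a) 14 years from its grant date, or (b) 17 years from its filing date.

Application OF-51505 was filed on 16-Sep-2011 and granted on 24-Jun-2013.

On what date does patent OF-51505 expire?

2028-09-16

(a) grant + 14 years → 24 June 2027.
(b) filing + 17 years → 16 September 2028.
Later of the two: 16 September 2028.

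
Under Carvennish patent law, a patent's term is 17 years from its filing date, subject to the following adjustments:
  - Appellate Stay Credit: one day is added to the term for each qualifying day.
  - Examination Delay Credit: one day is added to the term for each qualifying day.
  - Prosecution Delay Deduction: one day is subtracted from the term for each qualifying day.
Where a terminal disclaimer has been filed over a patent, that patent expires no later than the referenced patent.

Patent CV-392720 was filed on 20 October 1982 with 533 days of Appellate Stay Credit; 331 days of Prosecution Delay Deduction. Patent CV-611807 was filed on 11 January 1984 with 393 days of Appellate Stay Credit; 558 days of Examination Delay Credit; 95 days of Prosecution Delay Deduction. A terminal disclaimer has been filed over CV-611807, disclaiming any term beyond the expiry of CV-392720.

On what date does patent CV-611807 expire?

Natural term of CV-611807:
  Base: filing + 17 years → 11 January 2001.
  Appellate Stay Credit: +393 days → 8 February 2002.
  Examination Delay Credit: +558 days → 20 August 2003.
  Prosecution Delay Deduction: −95 days → 17 May 2003.
Expiry of referenced patent CV-392720:
  Base: filing + 17 years → 20 October 1999.
  Appellate Stay Credit: +533 days → 5 April 2001.
  Prosecution Delay Deduction: −331 days → 9 May 2000.
Terminal disclaimer: CV-611807 expires on the earlier of 17 May 2003 and 9 May 2000.

May 9, 2000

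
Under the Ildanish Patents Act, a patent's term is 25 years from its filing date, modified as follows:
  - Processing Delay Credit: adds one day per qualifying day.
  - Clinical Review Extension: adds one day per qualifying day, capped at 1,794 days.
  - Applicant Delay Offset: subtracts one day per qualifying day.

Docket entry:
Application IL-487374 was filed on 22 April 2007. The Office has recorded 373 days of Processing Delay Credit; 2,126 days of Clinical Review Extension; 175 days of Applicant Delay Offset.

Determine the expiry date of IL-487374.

Base term: filing date + 25 years → 22 April 2032.
Processing Delay Credit: +373 days → 30 April 2033.
Clinical Review Extension: 2126 days claimed exceeds the 1794-day cap, so +1794 days → 29 March 2038.
Applicant Delay Offset: −175 days → 5 October 2037.

October 5, 2037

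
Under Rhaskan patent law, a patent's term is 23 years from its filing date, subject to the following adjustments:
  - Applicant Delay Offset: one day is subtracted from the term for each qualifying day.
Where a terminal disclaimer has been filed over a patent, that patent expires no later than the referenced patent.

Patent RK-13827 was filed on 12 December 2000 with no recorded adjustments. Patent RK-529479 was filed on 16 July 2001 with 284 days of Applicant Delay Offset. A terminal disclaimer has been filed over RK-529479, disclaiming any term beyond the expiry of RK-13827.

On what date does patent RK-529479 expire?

Natural term of RK-529479:
  Base: filing + 23 years → 16 July 2024.
  Applicant Delay Offset: −284 days → 6 October 2023.
Expiry of referenced patent RK-13827:
  Base: filing + 23 years → 12 December 2023.
Terminal disclaimer: RK-529479 expires on the earlier of 6 October 2023 and 12 December 2023.

2023-10-06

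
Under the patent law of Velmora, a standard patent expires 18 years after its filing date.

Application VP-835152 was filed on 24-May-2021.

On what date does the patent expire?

2039-05-24

Filing date + 18 years → 24 May 2039.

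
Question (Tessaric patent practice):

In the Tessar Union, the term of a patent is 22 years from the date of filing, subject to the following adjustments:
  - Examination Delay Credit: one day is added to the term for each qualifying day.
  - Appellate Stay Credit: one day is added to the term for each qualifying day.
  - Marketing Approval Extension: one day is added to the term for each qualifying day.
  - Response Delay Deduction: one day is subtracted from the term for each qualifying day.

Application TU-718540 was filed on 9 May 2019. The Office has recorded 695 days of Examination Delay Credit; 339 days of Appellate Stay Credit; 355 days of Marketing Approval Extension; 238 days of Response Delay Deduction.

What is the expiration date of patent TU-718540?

Base term: filing date + 22 years → 9 May 2041.
Examination Delay Credit: +695 days → 4 April 2043.
Appellate Stay Credit: +339 days → 8 March 2044.
Marketing Approval Extension: +355 days → 26 February 2045.
Response Delay Deduction: −238 days → 3 July 2044.

2044-07-03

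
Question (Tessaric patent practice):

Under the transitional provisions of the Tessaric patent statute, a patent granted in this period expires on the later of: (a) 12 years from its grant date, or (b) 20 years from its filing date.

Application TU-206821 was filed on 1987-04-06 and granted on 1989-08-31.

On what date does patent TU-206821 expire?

(a) grant + 12 years → 31 August 2001.
(b) filing + 20 years → 6 April 2007.
Later of the two: 6 April 2007.

April 6, 2007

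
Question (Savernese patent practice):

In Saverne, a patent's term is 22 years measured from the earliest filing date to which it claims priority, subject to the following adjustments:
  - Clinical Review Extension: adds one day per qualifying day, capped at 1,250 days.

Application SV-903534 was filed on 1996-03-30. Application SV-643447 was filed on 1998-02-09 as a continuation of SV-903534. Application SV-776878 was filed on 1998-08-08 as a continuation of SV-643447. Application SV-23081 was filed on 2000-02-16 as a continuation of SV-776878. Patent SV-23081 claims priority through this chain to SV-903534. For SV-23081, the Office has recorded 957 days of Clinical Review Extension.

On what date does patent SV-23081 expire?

November 11, 2020

Earliest priority filing: 30 March 1996.
Base term: 30 March 1996 + 22 years → 30 March 2018.
Clinical Review Extension: 957 days (within the 1250-day cap) → +957 days → 11 November 2020.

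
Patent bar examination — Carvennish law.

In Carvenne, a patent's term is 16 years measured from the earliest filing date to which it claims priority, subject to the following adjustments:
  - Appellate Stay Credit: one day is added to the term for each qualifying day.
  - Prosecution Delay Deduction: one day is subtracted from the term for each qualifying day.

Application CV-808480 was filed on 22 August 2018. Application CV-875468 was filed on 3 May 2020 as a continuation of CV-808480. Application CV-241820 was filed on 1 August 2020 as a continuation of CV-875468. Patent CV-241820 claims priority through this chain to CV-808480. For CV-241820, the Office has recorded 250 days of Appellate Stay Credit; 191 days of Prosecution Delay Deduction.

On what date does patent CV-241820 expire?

Earliest priority filing: 22 August 2018.
Base term: 22 August 2018 + 16 years → 22 August 2034.
Appellate Stay Credit: +250 days → 29 April 2035.
Prosecution Delay Deduction: −191 days → 20 October 2034.

2034-10-20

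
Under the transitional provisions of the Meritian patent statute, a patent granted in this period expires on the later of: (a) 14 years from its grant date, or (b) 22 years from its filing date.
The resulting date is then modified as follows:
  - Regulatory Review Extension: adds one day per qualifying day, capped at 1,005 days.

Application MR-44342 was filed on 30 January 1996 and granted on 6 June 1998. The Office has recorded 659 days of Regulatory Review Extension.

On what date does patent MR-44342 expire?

2019-11-20

(a) grant + 14 years → 6 June 2012.
(b) filing + 22 years → 30 January 2018.
Later of the two: 30 January 2018.
Regulatory Review Extension: 659 days (within the 1005-day cap) → +659 days → 20 November 2019.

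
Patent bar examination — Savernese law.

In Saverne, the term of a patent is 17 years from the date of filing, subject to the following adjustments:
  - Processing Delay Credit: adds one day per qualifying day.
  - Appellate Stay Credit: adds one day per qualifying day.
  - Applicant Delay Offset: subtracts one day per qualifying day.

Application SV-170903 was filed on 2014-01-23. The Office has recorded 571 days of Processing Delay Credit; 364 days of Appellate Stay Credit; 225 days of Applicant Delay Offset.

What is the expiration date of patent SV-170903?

January 2, 2033

Base term: filing date + 17 years → 23 January 2031.
Processing Delay Credit: +571 days → 16 August 2032.
Appellate Stay Credit: +364 days → 15 August 2033.
Applicant Delay Offset: −225 days → 2 January 2033.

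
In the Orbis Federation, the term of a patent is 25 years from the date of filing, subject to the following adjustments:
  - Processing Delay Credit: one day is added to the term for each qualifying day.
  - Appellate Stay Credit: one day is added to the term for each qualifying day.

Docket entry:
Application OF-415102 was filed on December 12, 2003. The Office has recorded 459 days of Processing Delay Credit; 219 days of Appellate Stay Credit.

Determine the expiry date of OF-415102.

Base term: filing date + 25 years → 12 December 2028.
Processing Delay Credit: +459 days → 16 March 2030.
Appellate Stay Credit: +219 days → 21 October 2030.

October 21, 2030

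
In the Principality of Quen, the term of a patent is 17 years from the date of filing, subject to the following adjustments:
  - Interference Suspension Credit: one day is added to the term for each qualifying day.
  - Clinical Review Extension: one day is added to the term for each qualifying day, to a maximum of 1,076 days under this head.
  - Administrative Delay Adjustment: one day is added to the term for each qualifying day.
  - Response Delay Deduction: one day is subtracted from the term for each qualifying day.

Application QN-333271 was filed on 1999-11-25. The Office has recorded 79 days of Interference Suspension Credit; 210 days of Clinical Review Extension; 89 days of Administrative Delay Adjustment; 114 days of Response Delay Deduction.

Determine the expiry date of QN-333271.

August 16, 2017

Base term: filing date + 17 years → 25 November 2016.
Interference Suspension Credit: +79 days → 12 February 2017.
Clinical Review Extension: 210 days (within the 1076-day cap) → +210 days → 10 September 2017.
Administrative Delay Adjustment: +89 days → 8 December 2017.
Response Delay Deduction: −114 days → 16 August 2017.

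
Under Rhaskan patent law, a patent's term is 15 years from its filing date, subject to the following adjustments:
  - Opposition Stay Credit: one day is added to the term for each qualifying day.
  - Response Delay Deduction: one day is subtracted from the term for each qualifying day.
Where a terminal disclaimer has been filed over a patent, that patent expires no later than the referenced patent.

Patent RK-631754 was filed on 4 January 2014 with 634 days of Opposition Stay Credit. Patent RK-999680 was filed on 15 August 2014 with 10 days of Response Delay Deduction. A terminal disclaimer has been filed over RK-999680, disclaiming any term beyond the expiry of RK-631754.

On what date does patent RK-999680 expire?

August 5, 2029

Natural term of RK-999680:
  Base: filing + 15 years → 15 August 2029.
  Response Delay Deduction: −10 days → 5 August 2029.
Expiry of referenced patent RK-631754:
  Base: filing + 15 years → 4 January 2029.
  Opposition Stay Credit: +634 days → 30 September 2030.
Terminal disclaimer: RK-999680 expires on the earlier of 5 August 2029 and 30 September 2030.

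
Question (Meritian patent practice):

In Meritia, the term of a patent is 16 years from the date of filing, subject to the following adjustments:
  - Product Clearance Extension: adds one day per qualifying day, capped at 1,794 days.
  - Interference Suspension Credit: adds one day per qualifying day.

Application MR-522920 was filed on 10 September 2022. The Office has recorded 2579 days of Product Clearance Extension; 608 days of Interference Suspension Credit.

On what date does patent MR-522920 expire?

April 8, 2045

Base term: filing date + 16 years → 10 September 2038.
Product Clearance Extension: 2579 days claimed exceeds the 1794-day cap, so +1794 days → 9 August 2043.
Interference Suspension Credit: +608 days → 8 April 2045.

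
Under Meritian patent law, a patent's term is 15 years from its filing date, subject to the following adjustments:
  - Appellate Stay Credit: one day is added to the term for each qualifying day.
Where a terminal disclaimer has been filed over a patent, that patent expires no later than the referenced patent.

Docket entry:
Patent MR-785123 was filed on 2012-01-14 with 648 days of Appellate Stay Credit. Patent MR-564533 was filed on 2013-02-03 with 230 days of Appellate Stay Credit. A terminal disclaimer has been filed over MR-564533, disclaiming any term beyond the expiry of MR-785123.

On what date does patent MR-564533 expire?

September 20, 2028

Natural term of MR-564533:
  Base: filing + 15 years → 3 February 2028.
  Appellate Stay Credit: +230 days → 20 September 2028.
Expiry of referenced patent MR-785123:
  Base: filing + 15 years → 14 January 2027.
  Appellate Stay Credit: +648 days → 23 October 2028.
Terminal disclaimer: MR-564533 expires on the earlier of 20 September 2028 and 23 October 2028.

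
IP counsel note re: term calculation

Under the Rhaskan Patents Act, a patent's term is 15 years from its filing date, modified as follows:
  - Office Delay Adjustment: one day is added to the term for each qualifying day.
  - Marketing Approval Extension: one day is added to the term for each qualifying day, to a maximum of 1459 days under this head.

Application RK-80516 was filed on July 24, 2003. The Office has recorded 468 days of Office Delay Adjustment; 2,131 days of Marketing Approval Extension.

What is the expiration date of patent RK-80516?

2023-11-02

Base term: filing date + 15 years → 24 July 2018.
Office Delay Adjustment: +468 days → 4 November 2019.
Marketing Approval Extension: 2131 days claimed exceeds the 1459-day cap, so +1459 days → 2 November 2023.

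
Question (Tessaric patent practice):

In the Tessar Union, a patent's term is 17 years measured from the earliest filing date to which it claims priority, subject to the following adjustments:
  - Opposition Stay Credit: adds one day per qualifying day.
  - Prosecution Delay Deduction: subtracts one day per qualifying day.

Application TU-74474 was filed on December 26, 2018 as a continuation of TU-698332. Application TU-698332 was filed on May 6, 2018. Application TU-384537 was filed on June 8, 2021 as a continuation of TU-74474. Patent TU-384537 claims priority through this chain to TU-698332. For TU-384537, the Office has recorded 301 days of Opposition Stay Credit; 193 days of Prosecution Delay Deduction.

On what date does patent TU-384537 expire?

August 22, 2035

Earliest priority filing: 6 May 2018.
Base term: 6 May 2018 + 17 years → 6 May 2035.
Opposition Stay Credit: +301 days → 2 March 2036.
Prosecution Delay Deduction: −193 days → 22 August 2035.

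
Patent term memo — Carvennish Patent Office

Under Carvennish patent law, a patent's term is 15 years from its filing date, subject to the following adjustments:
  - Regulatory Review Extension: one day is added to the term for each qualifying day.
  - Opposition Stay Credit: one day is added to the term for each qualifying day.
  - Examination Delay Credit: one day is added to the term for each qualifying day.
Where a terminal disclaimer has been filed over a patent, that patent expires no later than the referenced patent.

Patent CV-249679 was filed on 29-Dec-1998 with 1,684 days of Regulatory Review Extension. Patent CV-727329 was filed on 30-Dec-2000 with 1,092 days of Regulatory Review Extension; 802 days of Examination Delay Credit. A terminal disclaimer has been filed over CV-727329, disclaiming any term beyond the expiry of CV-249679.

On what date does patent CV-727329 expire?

Natural term of CV-727329:
  Base: filing + 15 years → 30 December 2015.
  Regulatory Review Extension: +1092 days → 26 December 2018.
  Examination Delay Credit: +802 days → 7 March 2021.
Expiry of referenced patent CV-249679:
  Base: filing + 15 years → 29 December 2013.
  Regulatory Review Extension: +1684 days → 9 August 2018.
Terminal disclaimer: CV-727329 expires on the earlier of 7 March 2021 and 9 August 2018.

2018-08-09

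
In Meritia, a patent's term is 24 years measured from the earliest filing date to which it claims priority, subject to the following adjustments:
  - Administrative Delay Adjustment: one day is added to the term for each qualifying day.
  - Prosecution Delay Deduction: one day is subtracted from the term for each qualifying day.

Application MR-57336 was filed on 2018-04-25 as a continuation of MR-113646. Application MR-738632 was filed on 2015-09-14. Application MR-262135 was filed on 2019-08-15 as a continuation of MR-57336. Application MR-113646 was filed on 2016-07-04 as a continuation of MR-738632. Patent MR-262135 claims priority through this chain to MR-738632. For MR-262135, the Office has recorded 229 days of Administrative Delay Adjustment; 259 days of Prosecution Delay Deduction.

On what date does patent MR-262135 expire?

2039-08-15

Earliest priority filing: 14 September 2015.
Base term: 14 September 2015 + 24 years → 14 September 2039.
Administrative Delay Adjustment: +229 days → 30 April 2040.
Prosecution Delay Deduction: −259 days → 15 August 2039.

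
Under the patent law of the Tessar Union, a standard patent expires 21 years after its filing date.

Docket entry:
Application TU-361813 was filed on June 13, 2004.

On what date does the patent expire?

Filing date + 21 years → 13 June 2025.

2025-06-13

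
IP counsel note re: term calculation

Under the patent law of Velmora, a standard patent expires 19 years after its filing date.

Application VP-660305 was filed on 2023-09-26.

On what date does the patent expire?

Filing date + 19 years → 26 September 2042.

September 26, 2042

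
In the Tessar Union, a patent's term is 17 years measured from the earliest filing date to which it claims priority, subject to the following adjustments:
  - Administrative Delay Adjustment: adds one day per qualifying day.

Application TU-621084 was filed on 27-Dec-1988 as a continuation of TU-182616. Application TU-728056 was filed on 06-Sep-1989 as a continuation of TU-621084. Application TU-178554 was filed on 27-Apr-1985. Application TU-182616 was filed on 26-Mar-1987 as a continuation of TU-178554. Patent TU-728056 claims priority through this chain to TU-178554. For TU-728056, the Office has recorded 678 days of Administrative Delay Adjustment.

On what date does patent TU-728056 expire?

Earliest priority filing: 27 April 1985.
Base term: 27 April 1985 + 17 years → 27 April 2002.
Administrative Delay Adjustment: +678 days → 5 March 2004.

March 5, 2004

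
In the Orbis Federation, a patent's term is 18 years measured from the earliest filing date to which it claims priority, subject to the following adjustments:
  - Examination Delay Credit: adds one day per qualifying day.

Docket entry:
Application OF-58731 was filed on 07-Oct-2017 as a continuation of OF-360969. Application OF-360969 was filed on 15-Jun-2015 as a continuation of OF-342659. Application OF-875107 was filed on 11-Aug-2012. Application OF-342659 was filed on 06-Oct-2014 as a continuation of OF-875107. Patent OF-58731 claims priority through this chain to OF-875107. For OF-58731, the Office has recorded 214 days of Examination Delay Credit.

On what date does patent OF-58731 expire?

March 13, 2031

Earliest priority filing: 11 August 2012.
Base term: 11 August 2012 + 18 years → 11 August 2030.
Examination Delay Credit: +214 days → 13 March 2031.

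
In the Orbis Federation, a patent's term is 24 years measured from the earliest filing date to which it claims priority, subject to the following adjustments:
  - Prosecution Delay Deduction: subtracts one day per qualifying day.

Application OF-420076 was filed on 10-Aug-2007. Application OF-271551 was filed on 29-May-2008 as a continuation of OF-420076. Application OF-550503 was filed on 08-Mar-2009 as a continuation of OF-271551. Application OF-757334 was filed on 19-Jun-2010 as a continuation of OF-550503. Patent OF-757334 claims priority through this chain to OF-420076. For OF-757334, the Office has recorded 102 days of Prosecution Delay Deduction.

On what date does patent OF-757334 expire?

April 30, 2031

Earliest priority filing: 10 August 2007.
Base term: 10 August 2007 + 24 years → 10 August 2031.
Prosecution Delay Deduction: −102 days → 30 April 2031.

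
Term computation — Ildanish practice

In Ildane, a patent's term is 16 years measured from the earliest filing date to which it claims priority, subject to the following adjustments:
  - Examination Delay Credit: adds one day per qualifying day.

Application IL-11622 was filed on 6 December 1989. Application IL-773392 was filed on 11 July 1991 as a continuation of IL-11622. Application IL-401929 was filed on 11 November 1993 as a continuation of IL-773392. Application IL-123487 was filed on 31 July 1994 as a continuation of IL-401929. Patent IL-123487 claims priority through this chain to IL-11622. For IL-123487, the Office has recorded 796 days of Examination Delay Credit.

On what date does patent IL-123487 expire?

February 10, 2008

Earliest priority filing: 6 December 1989.
Base term: 6 December 1989 + 16 years → 6 December 2005.
Examination Delay Credit: +796 days → 10 February 2008.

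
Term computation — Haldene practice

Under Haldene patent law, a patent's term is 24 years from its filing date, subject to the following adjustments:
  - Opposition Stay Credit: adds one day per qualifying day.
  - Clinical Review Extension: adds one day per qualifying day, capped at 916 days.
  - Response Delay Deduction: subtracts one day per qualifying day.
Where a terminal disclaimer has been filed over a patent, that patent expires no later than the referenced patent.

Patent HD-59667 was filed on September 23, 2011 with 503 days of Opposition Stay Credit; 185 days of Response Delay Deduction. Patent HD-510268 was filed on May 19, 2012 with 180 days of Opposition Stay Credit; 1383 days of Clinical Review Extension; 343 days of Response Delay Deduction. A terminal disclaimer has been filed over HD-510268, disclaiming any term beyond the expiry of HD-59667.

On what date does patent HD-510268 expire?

August 6, 2036

Natural term of HD-510268:
  Base: filing + 24 years → 19 May 2036.
  Opposition Stay Credit: +180 days → 15 November 2036.
  Clinical Review Extension: 1383 days claimed exceeds the 916-day cap, so +916 days → 20 May 2039.
  Response Delay Deduction: −343 days → 11 June 2038.
Expiry of referenced patent HD-59667:
  Base: filing + 24 years → 23 September 2035.
  Opposition Stay Credit: +503 days → 7 February 2037.
  Response Delay Deduction: −185 days → 6 August 2036.
Terminal disclaimer: HD-510268 expires on the earlier of 11 June 2038 and 6 August 2036.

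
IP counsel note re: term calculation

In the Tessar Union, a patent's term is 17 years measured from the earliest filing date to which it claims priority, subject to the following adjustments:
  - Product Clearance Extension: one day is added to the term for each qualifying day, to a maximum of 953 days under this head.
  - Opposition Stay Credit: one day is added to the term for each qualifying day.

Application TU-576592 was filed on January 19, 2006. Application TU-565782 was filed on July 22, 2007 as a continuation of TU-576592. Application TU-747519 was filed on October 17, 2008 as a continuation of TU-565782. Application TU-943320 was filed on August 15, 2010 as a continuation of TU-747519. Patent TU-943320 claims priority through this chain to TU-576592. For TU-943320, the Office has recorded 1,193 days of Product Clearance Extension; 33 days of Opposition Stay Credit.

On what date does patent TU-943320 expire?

Earliest priority filing: 19 January 2006.
Base term: 19 January 2006 + 17 years → 19 January 2023.
Product Clearance Extension: 1193 days claimed exceeds the 953-day cap, so +953 days → 29 August 2025.
Opposition Stay Credit: +33 days → 1 October 2025.

October 1, 2025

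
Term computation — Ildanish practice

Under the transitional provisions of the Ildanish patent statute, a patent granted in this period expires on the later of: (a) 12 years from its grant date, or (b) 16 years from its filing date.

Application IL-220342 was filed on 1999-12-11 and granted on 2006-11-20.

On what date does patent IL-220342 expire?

2018-11-20

(a) grant + 12 years → 20 November 2018.
(b) filing + 16 years → 11 December 2015.
Later of the two: 20 November 2018.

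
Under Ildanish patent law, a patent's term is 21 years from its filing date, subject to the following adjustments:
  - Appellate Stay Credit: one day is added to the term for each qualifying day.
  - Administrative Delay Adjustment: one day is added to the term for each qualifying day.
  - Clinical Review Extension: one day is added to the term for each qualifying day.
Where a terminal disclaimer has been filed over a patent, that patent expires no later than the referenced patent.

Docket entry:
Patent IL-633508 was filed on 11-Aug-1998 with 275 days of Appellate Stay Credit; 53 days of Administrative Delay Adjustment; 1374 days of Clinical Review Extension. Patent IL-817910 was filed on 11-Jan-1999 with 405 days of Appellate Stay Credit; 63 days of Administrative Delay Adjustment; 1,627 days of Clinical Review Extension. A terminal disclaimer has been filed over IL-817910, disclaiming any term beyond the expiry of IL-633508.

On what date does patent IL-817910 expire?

2024-04-08

Natural term of IL-817910:
  Base: filing + 21 years → 11 January 2020.
  Appellate Stay Credit: +405 days → 19 February 2021.
  Administrative Delay Adjustment: +63 days → 23 April 2021.
  Clinical Review Extension: +1627 days → 6 October 2025.
Expiry of referenced patent IL-633508:
  Base: filing + 21 years → 11 August 2019.
  Appellate Stay Credit: +275 days → 12 May 2020.
  Administrative Delay Adjustment: +53 days → 4 July 2020.
  Clinical Review Extension: +1374 days → 8 April 2024.
Terminal disclaimer: IL-817910 expires on the earlier of 6 October 2025 and 8 April 2024.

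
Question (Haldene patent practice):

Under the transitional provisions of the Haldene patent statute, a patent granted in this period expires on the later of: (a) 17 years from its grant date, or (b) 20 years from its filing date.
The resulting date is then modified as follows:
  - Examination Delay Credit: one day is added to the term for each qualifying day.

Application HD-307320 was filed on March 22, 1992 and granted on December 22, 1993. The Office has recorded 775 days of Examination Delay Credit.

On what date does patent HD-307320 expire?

(a) grant + 17 years → 22 December 2010.
(b) filing + 20 years → 22 March 2012.
Later of the two: 22 March 2012.
Examination Delay Credit: +775 days → 6 May 2014.

2014-05-06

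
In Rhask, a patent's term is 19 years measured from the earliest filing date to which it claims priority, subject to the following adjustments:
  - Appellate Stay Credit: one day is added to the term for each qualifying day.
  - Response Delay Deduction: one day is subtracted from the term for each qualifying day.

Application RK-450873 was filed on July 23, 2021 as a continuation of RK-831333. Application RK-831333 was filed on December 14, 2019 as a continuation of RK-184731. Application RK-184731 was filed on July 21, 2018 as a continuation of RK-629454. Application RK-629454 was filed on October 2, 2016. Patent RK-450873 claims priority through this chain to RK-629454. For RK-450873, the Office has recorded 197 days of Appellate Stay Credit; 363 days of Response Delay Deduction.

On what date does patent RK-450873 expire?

2035-04-19

Earliest priority filing: 2 October 2016.
Base term: 2 October 2016 + 19 years → 2 October 2035.
Appellate Stay Credit: +197 days → 16 April 2036.
Response Delay Deduction: −363 days → 19 April 2035.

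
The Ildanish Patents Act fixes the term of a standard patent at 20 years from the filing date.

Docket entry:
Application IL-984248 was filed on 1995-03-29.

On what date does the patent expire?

Filing date + 20 years → 29 March 2015.

March 29, 2015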